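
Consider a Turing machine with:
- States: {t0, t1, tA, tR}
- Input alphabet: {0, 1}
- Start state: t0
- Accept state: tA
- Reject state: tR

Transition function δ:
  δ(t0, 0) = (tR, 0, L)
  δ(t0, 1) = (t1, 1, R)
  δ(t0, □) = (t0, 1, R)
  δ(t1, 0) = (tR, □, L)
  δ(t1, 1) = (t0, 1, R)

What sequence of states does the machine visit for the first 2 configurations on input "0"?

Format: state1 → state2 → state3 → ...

Execution trace:
Initial: [t0]0
Step 1: δ(t0, 0) = (tR, 0, L) → [tR]□0

The machine reaches the reject state tR and halts.

State sequence: t0 → tR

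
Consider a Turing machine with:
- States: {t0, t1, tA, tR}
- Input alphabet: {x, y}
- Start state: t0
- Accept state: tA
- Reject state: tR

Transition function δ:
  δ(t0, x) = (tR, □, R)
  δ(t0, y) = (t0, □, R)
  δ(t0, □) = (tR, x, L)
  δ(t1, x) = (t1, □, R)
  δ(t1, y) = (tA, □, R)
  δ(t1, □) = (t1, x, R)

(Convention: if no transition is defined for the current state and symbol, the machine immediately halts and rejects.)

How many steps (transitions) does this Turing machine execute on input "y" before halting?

Execution trace:
Initial: [t0]y
Step 1: δ(t0, y) = (t0, □, R) → □[t0]□
Step 2: δ(t0, □) = (tR, x, L) → [tR]□x

The machine reaches the reject state tR and halts.

The machine executed 2 steps before halting.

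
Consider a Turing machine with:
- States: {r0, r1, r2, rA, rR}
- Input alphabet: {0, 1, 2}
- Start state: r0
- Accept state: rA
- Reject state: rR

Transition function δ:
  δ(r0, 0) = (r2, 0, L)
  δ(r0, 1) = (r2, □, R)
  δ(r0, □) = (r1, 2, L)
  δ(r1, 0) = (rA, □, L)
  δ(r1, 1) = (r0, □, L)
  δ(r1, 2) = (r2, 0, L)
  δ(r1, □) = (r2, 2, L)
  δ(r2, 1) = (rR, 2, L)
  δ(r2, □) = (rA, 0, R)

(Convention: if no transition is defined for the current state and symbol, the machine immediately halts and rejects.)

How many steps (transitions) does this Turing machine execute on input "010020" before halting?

Execution trace:
Initial: [r0]010020
Step 1: δ(r0, 0) = (r2, 0, L) → [r2]□010020
Step 2: δ(r2, □) = (rA, 0, R) → 0[rA]010020

The machine reaches the accept state rA and halts.

The machine executed 2 steps before halting.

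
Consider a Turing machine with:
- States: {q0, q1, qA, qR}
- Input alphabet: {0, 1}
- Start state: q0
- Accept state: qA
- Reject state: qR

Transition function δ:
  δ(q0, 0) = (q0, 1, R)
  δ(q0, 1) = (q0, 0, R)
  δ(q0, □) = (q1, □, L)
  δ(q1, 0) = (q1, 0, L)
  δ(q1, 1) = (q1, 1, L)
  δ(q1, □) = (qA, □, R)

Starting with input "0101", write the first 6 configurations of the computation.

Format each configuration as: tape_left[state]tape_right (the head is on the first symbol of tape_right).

Transitions applied:
Step 1: δ(q0, 0) = (q0, 1, R)
Step 2: δ(q0, 1) = (q0, 0, R)
Step 3: δ(q0, 0) = (q0, 1, R)
Step 4: δ(q0, 1) = (q0, 0, R)
Step 5: δ(q0, □) = (q1, □, L)

The first 6 configurations are:
[q0]0101 ⊢ 1[q0]101 ⊢ 10[q0]01 ⊢ 101[q0]1 ⊢ 1010[q0]□ ⊢ 101[q1]0□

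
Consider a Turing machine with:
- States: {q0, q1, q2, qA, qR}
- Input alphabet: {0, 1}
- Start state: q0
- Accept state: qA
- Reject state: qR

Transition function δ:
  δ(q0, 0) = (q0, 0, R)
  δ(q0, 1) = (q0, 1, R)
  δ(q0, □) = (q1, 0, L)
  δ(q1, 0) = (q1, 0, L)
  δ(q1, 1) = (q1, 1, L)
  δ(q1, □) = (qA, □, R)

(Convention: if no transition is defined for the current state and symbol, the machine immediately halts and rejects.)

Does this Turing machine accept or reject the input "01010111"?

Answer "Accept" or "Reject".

Execution trace:
Initial: [q0]01010111
Step 1: δ(q0, 0) = (q0, 0, R) → 0[q0]1010111
Step 2: δ(q0, 1) = (q0, 1, R) → 01[q0]010111
Step 3: δ(q0, 0) = (q0, 0, R) → 010[q0]10111
Step 4: δ(q0, 1) = (q0, 1, R) → 0101[q0]0111
Step 5: δ(q0, 0) = (q0, 0, R) → 01010[q0]111
Step 6: δ(q0, 1) = (q0, 1, R) → 010101[q0]11
Step 7: δ(q0, 1) = (q0, 1, R) → 0101011[q0]1
Step 8: δ(q0, 1) = (q0, 1, R) → 01010111[q0]□
Step 9: δ(q0, □) = (q1, 0, L) → 0101011[q1]10
Step 10: δ(q1, 1) = (q1, 1, L) → 010101[q1]110
Step 11: δ(q1, 1) = (q1, 1, L) → 01010[q1]1110
Step 12: δ(q1, 1) = (q1, 1, L) → 0101[q1]01110
Step 13: δ(q1, 0) = (q1, 0, L) → 010[q1]101110
Step 14: δ(q1, 1) = (q1, 1, L) → 01[q1]0101110
Step 15: δ(q1, 0) = (q1, 0, L) → 0[q1]10101110
Step 16: δ(q1, 1) = (q1, 1, L) → [q1]010101110
Step 17: δ(q1, 0) = (q1, 0, L) → [q1]□010101110
Step 18: δ(q1, □) = (qA, □, R) → □[qA]010101110

The machine reaches the accept state qA and halts.

Answer: Accept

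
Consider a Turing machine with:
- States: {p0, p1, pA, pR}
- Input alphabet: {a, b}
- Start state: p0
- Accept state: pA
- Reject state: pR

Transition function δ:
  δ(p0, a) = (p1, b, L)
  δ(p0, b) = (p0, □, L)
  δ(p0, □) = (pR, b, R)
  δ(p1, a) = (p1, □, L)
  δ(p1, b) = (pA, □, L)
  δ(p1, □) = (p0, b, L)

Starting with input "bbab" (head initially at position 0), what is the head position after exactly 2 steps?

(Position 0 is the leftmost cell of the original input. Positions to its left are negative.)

Execution trace (head position shown):
Step 0: [p0]bbab  (head at position 0)
Step 1: move left → [p0]□□bab  (head at position -1)
Step 2: move right → b[pR]□bab  (head at position 0)

After 2 steps, the head is at position 0.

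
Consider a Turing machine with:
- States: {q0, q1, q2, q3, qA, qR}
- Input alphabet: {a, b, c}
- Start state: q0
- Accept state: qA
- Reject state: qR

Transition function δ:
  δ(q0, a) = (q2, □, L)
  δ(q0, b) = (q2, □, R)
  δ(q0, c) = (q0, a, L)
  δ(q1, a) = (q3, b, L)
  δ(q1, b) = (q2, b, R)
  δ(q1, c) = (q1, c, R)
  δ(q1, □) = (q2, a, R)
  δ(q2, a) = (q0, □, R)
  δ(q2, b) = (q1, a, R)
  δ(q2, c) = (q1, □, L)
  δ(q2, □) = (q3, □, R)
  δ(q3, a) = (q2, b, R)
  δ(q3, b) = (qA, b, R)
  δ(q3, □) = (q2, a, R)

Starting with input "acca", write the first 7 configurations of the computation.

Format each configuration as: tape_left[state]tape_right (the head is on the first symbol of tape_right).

Transitions applied:
Step 1: δ(q0, a) = (q2, □, L)
Step 2: δ(q2, □) = (q3, □, R)
Step 3: δ(q3, □) = (q2, a, R)
Step 4: δ(q2, c) = (q1, □, L)
Step 5: δ(q1, a) = (q3, b, L)
Step 6: δ(q3, □) = (q2, a, R)

The first 7 configurations are:
[q0]acca ⊢ [q2]□□cca ⊢ □[q3]□cca ⊢ □a[q2]cca ⊢ □[q1]a□ca ⊢ [q3]□b□ca ⊢ a[q2]b□ca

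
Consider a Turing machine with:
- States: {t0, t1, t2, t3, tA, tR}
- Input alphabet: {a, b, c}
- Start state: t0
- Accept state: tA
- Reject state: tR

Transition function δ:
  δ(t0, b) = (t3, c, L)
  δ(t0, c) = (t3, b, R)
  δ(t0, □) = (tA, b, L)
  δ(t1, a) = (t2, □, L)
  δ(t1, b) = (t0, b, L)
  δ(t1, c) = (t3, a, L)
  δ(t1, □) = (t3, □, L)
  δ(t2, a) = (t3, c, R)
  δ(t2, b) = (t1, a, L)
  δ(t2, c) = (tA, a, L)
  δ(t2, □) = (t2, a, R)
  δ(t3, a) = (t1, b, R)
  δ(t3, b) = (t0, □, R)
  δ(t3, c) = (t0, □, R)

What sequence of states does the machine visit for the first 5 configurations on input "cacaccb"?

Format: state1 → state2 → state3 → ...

Execution trace:
Initial: [t0]cacaccb
Step 1: δ(t0, c) = (t3, b, R) → b[t3]acaccb
Step 2: δ(t3, a) = (t1, b, R) → bb[t1]caccb
Step 3: δ(t1, c) = (t3, a, L) → b[t3]baaccb
Step 4: δ(t3, b) = (t0, □, R) → b□[t0]aaccb

No transition is defined for δ(t0, a). By convention the machine halts and rejects.

State sequence: t0 → t3 → t1 → t3 → t0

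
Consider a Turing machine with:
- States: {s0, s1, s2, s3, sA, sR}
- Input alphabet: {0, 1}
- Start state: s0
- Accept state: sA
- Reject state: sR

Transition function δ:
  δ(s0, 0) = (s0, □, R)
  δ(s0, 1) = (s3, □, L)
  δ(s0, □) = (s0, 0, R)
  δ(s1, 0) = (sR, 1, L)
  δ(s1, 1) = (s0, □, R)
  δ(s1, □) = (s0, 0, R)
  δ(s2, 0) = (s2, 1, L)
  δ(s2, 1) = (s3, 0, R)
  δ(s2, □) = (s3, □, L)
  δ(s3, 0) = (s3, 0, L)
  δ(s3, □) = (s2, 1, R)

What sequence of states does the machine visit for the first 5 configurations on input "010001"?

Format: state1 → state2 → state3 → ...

Execution trace:
Initial: [s0]010001
Step 1: δ(s0, 0) = (s0, □, R) → □[s0]10001
Step 2: δ(s0, 1) = (s3, □, L) → [s3]□□0001
Step 3: δ(s3, □) = (s2, 1, R) → 1[s2]□0001
Step 4: δ(s2, □) = (s3, □, L) → [s3]1□0001

No transition is defined for δ(s3, 1). By convention the machine halts and rejects.

State sequence: s0 → s0 → s3 → s2 → s3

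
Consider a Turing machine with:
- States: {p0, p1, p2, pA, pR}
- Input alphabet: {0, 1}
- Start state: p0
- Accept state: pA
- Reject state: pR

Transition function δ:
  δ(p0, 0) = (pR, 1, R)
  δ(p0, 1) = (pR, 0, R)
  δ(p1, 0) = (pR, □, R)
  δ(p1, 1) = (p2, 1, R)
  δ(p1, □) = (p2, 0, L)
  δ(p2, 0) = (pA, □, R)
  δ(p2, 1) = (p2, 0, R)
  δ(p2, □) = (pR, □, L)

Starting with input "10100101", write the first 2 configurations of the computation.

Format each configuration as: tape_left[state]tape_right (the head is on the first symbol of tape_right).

Transitions applied:
Step 1: δ(p0, 1) = (pR, 0, R)

The first 2 configurations are:
[p0]10100101 ⊢ 0[pR]0100101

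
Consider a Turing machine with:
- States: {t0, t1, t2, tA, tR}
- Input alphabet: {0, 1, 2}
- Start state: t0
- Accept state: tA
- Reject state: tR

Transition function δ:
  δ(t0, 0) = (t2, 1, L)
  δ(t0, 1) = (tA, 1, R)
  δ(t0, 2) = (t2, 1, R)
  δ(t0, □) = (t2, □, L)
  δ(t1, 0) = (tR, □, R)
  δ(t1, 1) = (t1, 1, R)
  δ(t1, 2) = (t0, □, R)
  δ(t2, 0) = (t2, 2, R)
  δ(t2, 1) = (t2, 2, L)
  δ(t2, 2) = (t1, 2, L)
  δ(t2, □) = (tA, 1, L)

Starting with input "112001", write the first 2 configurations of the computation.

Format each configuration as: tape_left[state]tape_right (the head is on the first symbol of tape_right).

Transitions applied:
Step 1: δ(t0, 1) = (tA, 1, R)

The first 2 configurations are:
[t0]112001 ⊢ 1[tA]12001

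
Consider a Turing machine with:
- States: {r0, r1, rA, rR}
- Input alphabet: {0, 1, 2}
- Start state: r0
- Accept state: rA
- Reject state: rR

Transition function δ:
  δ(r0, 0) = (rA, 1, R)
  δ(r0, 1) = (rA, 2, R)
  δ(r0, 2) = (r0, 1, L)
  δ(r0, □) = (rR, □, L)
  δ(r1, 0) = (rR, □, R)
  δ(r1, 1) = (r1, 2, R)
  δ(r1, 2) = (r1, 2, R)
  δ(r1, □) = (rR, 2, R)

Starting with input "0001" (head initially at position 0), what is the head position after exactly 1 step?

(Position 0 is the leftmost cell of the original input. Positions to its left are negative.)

Execution trace (head position shown):
Step 0: [r0]0001  (head at position 0)
Step 1: move right → 1[rA]001  (head at position 1)

After 1 step, the head is at position 1.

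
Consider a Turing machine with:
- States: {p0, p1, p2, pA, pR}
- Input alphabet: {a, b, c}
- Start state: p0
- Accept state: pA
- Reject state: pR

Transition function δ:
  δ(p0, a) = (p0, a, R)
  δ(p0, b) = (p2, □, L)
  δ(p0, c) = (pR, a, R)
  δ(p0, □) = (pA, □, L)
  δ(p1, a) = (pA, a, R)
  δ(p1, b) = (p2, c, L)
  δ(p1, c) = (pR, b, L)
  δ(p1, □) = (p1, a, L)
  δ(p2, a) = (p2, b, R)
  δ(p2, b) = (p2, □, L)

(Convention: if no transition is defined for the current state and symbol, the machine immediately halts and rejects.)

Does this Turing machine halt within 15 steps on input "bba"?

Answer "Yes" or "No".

Execution trace:
Initial: [p0]bba
Step 1: δ(p0, b) = (p2, □, L) → [p2]□□ba

No transition is defined for δ(p2, □). By convention the machine halts and rejects.
The machine halted after 1 step (within the 15-step bound).

Answer: Yes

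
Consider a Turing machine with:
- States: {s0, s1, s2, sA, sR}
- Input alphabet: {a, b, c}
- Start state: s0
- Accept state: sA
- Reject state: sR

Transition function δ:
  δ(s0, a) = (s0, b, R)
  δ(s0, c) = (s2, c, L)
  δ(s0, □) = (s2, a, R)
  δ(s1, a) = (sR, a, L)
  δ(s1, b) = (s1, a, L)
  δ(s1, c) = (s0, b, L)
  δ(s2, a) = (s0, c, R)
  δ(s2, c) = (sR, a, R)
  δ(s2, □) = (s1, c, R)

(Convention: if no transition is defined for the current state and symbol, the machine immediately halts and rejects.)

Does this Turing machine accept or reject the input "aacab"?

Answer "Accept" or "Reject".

Execution trace:
Initial: [s0]aacab
Step 1: δ(s0, a) = (s0, b, R) → b[s0]acab
Step 2: δ(s0, a) = (s0, b, R) → bb[s0]cab
Step 3: δ(s0, c) = (s2, c, L) → b[s2]bcab

No transition is defined for δ(s2, b). By convention the machine halts and rejects.

Answer: Reject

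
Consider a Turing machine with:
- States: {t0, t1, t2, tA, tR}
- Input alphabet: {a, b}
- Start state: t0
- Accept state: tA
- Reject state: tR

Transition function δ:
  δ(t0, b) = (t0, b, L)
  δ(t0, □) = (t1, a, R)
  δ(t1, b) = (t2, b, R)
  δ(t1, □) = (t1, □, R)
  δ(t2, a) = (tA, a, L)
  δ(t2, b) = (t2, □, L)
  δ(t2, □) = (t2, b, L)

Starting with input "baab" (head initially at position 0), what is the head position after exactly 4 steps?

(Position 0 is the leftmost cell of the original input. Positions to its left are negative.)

Execution trace (head position shown):
Step 0: [t0]baab  (head at position 0)
Step 1: move left → [t0]□baab  (head at position -1)
Step 2: move right → a[t1]baab  (head at position 0)
Step 3: move right → ab[t2]aab  (head at position 1)
Step 4: move left → a[tA]baab  (head at position 0)

After 4 steps, the head is at position 0.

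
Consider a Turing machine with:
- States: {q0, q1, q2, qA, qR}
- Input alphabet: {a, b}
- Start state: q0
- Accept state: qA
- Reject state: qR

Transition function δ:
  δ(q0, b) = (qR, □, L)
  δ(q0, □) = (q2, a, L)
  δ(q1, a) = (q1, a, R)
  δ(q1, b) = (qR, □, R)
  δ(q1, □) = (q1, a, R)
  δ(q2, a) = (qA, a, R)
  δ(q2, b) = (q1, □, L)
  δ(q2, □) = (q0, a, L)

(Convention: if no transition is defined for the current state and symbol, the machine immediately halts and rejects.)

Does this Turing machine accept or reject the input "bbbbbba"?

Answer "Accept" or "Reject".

Execution trace:
Initial: [q0]bbbbbba
Step 1: δ(q0, b) = (qR, □, L) → [qR]□□bbbbba

The machine reaches the reject state qR and halts.

Answer: Reject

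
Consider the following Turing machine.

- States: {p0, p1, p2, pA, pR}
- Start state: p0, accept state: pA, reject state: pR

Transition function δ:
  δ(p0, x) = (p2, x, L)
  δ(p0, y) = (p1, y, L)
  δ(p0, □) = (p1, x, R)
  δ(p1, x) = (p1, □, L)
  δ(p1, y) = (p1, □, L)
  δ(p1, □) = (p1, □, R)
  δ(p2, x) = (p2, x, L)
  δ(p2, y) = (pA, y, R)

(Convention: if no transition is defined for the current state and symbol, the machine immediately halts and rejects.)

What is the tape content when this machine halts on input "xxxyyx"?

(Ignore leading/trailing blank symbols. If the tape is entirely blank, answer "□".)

Execution trace:
Initial: [p0]xxxyyx
Step 1: δ(p0, x) = (p2, x, L) → [p2]□xxxyyx

No transition is defined for δ(p2, □). By convention the machine halts and rejects.

Final tape (ignoring leading/trailing blanks): xxxyyx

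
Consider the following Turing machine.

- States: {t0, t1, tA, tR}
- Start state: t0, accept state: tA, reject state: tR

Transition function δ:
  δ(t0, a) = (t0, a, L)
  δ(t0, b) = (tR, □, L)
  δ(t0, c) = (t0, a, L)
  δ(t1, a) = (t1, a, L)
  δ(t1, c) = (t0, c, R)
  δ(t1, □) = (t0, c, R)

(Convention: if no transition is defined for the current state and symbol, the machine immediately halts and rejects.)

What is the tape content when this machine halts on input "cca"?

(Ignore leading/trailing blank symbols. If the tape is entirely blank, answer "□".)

Execution trace:
Initial: [t0]cca
Step 1: δ(t0, c) = (t0, a, L) → [t0]□aca

No transition is defined for δ(t0, □). By convention the machine halts and rejects.

Final tape (ignoring leading/trailing blanks): aca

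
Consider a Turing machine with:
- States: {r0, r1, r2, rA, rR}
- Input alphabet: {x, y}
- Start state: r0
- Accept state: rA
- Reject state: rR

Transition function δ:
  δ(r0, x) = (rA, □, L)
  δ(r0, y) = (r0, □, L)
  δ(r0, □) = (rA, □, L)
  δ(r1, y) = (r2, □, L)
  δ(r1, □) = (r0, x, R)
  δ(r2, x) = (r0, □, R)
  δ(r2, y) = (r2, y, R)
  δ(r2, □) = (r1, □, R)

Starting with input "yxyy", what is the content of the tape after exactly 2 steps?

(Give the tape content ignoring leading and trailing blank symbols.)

Execution trace:
Initial: [r0]yxyy
Step 1: δ(r0, y) = (r0, □, L) → [r0]□□xyy
Step 2: δ(r0, □) = (rA, □, L) → [rA]□□□xyy

The machine reaches the accept state rA and halts.

After 2 steps, the tape (ignoring leading/trailing blanks) is: xyy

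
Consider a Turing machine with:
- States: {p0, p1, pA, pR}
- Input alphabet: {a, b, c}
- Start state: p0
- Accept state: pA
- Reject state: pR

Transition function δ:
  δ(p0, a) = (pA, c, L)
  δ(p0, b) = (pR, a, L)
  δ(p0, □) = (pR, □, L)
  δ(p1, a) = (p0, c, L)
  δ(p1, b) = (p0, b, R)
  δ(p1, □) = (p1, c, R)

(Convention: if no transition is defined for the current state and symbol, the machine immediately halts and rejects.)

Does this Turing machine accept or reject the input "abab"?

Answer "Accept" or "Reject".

Execution trace:
Initial: [p0]abab
Step 1: δ(p0, a) = (pA, c, L) → [pA]□cbab

The machine reaches the accept state pA and halts.

Answer: Accept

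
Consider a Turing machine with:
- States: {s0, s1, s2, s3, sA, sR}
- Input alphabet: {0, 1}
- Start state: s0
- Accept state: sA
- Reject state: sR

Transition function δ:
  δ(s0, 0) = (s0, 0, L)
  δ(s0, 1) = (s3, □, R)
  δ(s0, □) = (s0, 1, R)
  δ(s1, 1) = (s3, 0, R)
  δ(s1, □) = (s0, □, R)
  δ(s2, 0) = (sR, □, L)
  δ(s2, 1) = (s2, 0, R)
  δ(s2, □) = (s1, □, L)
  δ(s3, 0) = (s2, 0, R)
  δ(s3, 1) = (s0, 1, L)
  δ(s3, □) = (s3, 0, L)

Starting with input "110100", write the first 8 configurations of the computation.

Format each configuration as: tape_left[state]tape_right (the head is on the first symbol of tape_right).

Transitions applied:
Step 1: δ(s0, 1) = (s3, □, R)
Step 2: δ(s3, 1) = (s0, 1, L)
Step 3: δ(s0, □) = (s0, 1, R)
Step 4: δ(s0, 1) = (s3, □, R)
Step 5: δ(s3, 0) = (s2, 0, R)
Step 6: δ(s2, 1) = (s2, 0, R)
Step 7: δ(s2, 0) = (sR, □, L)

The first 8 configurations are:
[s0]110100 ⊢ □[s3]10100 ⊢ [s0]□10100 ⊢ 1[s0]10100 ⊢ 1□[s3]0100 ⊢ 1□0[s2]100 ⊢ 1□00[s2]00 ⊢ 1□0[sR]0□0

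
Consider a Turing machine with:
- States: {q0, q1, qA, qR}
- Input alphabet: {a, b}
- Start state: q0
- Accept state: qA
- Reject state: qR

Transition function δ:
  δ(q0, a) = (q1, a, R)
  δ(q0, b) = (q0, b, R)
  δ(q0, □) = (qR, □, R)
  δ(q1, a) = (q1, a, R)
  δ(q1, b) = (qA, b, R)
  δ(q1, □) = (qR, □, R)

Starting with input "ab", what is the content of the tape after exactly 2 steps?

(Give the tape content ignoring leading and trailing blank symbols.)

Execution trace:
Initial: [q0]ab
Step 1: δ(q0, a) = (q1, a, R) → a[q1]b
Step 2: δ(q1, b) = (qA, b, R) → ab[qA]□

The machine reaches the accept state qA and halts.

After 2 steps, the tape (ignoring leading/trailing blanks) is: ab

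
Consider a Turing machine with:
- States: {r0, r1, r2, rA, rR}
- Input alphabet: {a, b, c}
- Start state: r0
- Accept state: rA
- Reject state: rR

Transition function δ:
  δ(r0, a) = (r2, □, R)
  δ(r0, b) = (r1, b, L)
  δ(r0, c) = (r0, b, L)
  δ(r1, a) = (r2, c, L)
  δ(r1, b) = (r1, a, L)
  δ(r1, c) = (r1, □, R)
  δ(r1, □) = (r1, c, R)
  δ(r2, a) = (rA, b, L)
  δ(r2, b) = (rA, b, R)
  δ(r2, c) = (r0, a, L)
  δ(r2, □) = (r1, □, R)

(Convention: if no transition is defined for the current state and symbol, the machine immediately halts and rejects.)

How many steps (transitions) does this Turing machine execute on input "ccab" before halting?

Execution trace:
Initial: [r0]ccab
Step 1: δ(r0, c) = (r0, b, L) → [r0]□bcab

No transition is defined for δ(r0, □). By convention the machine halts and rejects.

The machine executed 1 step before halting.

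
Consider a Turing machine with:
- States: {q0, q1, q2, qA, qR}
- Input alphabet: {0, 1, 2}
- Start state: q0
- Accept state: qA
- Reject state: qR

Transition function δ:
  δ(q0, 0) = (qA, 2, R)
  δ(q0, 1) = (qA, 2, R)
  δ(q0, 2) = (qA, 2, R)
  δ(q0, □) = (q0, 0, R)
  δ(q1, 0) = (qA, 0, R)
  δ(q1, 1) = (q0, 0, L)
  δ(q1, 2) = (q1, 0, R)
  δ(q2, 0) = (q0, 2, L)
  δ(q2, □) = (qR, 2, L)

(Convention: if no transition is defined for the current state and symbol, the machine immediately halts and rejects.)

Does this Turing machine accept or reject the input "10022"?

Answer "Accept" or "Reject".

Execution trace:
Initial: [q0]10022
Step 1: δ(q0, 1) = (qA, 2, R) → 2[qA]0022

The machine reaches the accept state qA and halts.

Answer: Accept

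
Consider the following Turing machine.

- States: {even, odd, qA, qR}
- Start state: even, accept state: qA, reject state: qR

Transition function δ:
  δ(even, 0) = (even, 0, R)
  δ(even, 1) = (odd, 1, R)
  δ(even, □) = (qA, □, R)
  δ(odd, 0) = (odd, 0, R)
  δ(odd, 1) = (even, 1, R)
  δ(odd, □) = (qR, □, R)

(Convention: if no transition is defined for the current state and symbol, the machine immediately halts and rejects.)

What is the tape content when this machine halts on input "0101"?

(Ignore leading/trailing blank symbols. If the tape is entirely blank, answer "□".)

Execution trace:
Initial: [even]0101
Step 1: δ(even, 0) = (even, 0, R) → 0[even]101
Step 2: δ(even, 1) = (odd, 1, R) → 01[odd]01
Step 3: δ(odd, 0) = (odd, 0, R) → 010[odd]1
Step 4: δ(odd, 1) = (even, 1, R) → 0101[even]□
Step 5: δ(even, □) = (qA, □, R) → 0101□[qA]□

The machine reaches the accept state qA and halts.

Final tape (ignoring leading/trailing blanks): 0101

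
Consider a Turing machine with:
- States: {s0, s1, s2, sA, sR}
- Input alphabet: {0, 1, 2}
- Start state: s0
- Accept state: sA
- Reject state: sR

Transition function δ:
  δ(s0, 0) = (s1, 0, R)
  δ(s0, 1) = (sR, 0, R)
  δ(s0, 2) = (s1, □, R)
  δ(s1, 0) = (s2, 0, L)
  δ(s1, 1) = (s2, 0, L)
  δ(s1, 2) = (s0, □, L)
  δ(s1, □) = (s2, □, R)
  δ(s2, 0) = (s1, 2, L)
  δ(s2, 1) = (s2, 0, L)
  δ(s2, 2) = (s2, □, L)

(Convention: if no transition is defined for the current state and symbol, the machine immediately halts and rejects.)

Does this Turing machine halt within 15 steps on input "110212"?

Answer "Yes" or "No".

Execution trace:
Initial: [s0]110212
Step 1: δ(s0, 1) = (sR, 0, R) → 0[sR]10212

The machine reaches the reject state sR and halts.
The machine halted after 1 step (within the 15-step bound).

Answer: Yes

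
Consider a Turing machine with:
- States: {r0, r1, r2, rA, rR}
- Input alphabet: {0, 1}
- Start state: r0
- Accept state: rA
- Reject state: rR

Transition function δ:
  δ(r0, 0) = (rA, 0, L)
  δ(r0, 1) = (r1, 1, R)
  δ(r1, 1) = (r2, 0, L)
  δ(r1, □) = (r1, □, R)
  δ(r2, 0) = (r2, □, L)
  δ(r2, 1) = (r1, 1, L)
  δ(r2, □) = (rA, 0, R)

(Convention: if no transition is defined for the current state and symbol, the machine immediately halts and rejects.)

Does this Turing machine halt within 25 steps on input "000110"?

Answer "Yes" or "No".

Execution trace:
Initial: [r0]000110
Step 1: δ(r0, 0) = (rA, 0, L) → [rA]□000110

The machine reaches the accept state rA and halts.
The machine halted after 1 step (within the 25-step bound).

Answer: Yes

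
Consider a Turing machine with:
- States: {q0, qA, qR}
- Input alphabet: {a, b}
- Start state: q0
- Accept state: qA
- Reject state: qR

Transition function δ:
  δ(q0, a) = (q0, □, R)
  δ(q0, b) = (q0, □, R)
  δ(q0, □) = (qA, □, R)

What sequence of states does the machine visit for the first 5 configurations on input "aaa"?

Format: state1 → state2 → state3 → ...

Execution trace:
Initial: [q0]aaa
Step 1: δ(q0, a) = (q0, □, R) → □[q0]aa
Step 2: δ(q0, a) = (q0, □, R) → □□[q0]a
Step 3: δ(q0, a) = (q0, □, R) → □□□[q0]□
Step 4: δ(q0, □) = (qA, □, R) → □□□□[qA]□

The machine reaches the accept state qA and halts.

State sequence: q0 → q0 → q0 → q0 → qA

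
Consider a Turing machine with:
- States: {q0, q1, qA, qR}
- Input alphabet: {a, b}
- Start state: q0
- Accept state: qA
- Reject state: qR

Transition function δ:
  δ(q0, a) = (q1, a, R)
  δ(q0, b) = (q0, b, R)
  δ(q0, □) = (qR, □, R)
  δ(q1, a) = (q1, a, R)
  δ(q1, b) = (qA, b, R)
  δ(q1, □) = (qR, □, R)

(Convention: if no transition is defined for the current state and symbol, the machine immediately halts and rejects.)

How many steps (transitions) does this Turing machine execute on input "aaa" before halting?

Execution trace:
Initial: [q0]aaa
Step 1: δ(q0, a) = (q1, a, R) → a[q1]aa
Step 2: δ(q1, a) = (q1, a, R) → aa[q1]a
Step 3: δ(q1, a) = (q1, a, R) → aaa[q1]□
Step 4: δ(q1, □) = (qR, □, R) → aaa□[qR]□

The machine reaches the reject state qR and halts.

The machine executed 4 steps before halting.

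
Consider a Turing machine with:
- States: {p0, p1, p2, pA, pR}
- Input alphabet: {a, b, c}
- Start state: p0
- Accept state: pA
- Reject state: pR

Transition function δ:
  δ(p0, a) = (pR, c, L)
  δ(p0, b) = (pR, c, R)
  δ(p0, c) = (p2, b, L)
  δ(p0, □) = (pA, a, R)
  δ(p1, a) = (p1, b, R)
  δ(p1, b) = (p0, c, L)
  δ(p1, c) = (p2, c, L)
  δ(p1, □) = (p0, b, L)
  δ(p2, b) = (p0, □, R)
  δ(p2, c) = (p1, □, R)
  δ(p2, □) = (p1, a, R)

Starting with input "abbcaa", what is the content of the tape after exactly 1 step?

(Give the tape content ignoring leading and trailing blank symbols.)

Execution trace:
Initial: [p0]abbcaa
Step 1: δ(p0, a) = (pR, c, L) → [pR]□cbbcaa

The machine reaches the reject state pR and halts.

After 1 step, the tape (ignoring leading/trailing blanks) is: cbbcaa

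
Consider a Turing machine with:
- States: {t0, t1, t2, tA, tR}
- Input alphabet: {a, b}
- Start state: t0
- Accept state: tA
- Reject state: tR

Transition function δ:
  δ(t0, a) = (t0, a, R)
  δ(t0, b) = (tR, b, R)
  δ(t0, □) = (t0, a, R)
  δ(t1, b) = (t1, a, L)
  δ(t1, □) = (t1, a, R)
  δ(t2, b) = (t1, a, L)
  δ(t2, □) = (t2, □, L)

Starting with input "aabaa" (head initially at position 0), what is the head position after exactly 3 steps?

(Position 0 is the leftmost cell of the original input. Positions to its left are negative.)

Execution trace (head position shown):
Step 0: [t0]aabaa  (head at position 0)
Step 1: move right → a[t0]abaa  (head at position 1)
Step 2: move right → aa[t0]baa  (head at position 2)
Step 3: move right → aab[tR]aa  (head at position 3)

After 3 steps, the head is at position 3.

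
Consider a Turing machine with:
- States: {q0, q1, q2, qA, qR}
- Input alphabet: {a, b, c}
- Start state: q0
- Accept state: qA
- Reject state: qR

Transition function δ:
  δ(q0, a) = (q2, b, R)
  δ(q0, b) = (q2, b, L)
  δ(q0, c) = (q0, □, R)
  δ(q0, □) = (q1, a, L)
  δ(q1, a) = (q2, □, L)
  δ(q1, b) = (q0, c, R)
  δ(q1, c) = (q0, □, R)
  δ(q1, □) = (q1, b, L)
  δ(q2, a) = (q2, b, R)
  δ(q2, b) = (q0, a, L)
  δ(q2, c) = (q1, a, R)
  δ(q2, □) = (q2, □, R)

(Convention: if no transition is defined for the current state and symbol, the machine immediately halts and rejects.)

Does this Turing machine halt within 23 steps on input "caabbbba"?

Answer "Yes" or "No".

Execution trace:
Initial: [q0]caabbbba
Step 1: δ(q0, c) = (q0, □, R) → □[q0]aabbbba
Step 2: δ(q0, a) = (q2, b, R) → □b[q2]abbbba
Step 3: δ(q2, a) = (q2, b, R) → □bb[q2]bbbba
Step 4: δ(q2, b) = (q0, a, L) → □b[q0]babbba
Step 5: δ(q0, b) = (q2, b, L) → □[q2]bbabbba
Step 6: δ(q2, b) = (q0, a, L) → [q0]□ababbba
Step 7: δ(q0, □) = (q1, a, L) → [q1]□aababbba
Step 8: δ(q1, □) = (q1, b, L) → [q1]□baababbba
Step 9: δ(q1, □) = (q1, b, L) → [q1]□bbaababbba
Step 10: δ(q1, □) = (q1, b, L) → [q1]□bbbaababbba
Step 11: δ(q1, □) = (q1, b, L) → [q1]□bbbbaababbba
Step 12: δ(q1, □) = (q1, b, L) → [q1]□bbbbbaababbba
Step 13: δ(q1, □) = (q1, b, L) → [q1]□bbbbbbaababbba
Step 14: δ(q1, □) = (q1, b, L) → [q1]□bbbbbbbaababbba
Step 15: δ(q1, □) = (q1, b, L) → [q1]□bbbbbbbbaababbba
Step 16: δ(q1, □) = (q1, b, L) → [q1]□bbbbbbbbbaababbba
Step 17: δ(q1, □) = (q1, b, L) → [q1]□bbbbbbbbbbaababbba
Step 18: δ(q1, □) = (q1, b, L) → [q1]□bbbbbbbbbbbaababbba
Step 19: δ(q1, □) = (q1, b, L) → [q1]□bbbbbbbbbbbbaababbba
Step 20: δ(q1, □) = (q1, b, L) → [q1]□bbbbbbbbbbbbbaababbba
Step 21: δ(q1, □) = (q1, b, L) → [q1]□bbbbbbbbbbbbbbaababbba
Step 22: δ(q1, □) = (q1, b, L) → [q1]□bbbbbbbbbbbbbbbaababbba
Step 23: δ(q1, □) = (q1, b, L) → [q1]□bbbbbbbbbbbbbbbbaababbba

The machine has not reached a halting state after 23 steps.
The machine did not halt within the 23-step bound.

Answer: No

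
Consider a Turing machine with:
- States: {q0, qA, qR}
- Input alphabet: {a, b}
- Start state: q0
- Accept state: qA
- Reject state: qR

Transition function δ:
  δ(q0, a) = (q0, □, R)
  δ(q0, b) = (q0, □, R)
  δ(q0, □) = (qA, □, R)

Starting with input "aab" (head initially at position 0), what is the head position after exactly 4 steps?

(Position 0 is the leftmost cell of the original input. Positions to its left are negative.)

Execution trace (head position shown):
Step 0: [q0]aab  (head at position 0)
Step 1: move right → □[q0]ab  (head at position 1)
Step 2: move right → □□[q0]b  (head at position 2)
Step 3: move right → □□□[q0]□  (head at position 3)
Step 4: move right → □□□□[qA]□  (head at position 4)

After 4 steps, the head is at position 4.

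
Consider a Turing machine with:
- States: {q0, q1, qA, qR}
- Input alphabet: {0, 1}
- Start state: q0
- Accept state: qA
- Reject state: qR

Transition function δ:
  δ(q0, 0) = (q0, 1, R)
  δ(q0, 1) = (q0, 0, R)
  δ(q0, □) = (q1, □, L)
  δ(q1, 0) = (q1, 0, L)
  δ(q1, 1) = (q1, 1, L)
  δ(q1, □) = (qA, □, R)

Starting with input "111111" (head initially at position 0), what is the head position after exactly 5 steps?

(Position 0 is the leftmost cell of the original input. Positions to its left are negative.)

Execution trace (head position shown):
Step 0: [q0]111111  (head at position 0)
Step 1: move right → 0[q0]11111  (head at position 1)
Step 2: move right → 00[q0]1111  (head at position 2)
Step 3: move right → 000[q0]111  (head at position 3)
Step 4: move right → 0000[q0]11  (head at position 4)
Step 5: move right → 00000[q0]1  (head at position 5)

After 5 steps, the head is at position 5.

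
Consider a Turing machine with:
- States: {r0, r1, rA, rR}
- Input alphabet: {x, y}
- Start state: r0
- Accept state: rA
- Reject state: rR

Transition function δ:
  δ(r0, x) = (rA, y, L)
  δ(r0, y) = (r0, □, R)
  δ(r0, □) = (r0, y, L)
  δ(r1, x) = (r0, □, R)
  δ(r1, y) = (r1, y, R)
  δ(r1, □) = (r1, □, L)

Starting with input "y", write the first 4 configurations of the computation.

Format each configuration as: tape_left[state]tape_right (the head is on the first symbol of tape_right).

Transitions applied:
Step 1: δ(r0, y) = (r0, □, R)
Step 2: δ(r0, □) = (r0, y, L)
Step 3: δ(r0, □) = (r0, y, L)

The first 4 configurations are:
[r0]y ⊢ □[r0]□ ⊢ [r0]□y ⊢ [r0]□yy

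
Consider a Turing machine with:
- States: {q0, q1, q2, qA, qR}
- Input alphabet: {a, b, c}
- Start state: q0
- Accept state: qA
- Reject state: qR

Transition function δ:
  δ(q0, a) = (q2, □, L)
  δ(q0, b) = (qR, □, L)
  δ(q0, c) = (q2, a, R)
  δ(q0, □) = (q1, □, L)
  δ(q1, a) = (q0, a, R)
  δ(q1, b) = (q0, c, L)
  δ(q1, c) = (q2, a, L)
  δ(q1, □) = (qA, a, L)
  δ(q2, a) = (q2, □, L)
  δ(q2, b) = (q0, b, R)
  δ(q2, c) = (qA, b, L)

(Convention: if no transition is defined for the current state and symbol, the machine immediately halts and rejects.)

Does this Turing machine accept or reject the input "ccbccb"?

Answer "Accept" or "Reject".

Execution trace:
Initial: [q0]ccbccb
Step 1: δ(q0, c) = (q2, a, R) → a[q2]cbccb
Step 2: δ(q2, c) = (qA, b, L) → [qA]abbccb

The machine reaches the accept state qA and halts.

Answer: Accept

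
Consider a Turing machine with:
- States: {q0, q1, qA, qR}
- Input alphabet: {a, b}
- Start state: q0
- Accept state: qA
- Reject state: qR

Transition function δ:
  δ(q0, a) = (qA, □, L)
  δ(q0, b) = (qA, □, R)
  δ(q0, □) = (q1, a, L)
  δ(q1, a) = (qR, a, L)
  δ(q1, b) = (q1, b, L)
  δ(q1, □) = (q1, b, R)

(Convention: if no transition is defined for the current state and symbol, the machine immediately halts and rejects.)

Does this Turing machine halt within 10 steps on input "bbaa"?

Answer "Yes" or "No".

Execution trace:
Initial: [q0]bbaa
Step 1: δ(q0, b) = (qA, □, R) → □[qA]baa

The machine reaches the accept state qA and halts.
The machine halted after 1 step (within the 10-step bound).

Answer: Yes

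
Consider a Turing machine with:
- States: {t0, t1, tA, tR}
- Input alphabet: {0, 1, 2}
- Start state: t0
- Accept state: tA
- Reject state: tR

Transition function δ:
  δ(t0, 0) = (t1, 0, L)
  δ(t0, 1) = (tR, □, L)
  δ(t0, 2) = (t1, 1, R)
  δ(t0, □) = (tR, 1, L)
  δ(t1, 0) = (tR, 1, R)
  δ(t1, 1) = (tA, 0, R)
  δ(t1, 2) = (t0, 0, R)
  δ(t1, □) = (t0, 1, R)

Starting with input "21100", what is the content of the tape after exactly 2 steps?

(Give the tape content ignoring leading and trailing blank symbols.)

Execution trace:
Initial: [t0]21100
Step 1: δ(t0, 2) = (t1, 1, R) → 1[t1]1100
Step 2: δ(t1, 1) = (tA, 0, R) → 10[tA]100

The machine reaches the accept state tA and halts.

After 2 steps, the tape (ignoring leading/trailing blanks) is: 10100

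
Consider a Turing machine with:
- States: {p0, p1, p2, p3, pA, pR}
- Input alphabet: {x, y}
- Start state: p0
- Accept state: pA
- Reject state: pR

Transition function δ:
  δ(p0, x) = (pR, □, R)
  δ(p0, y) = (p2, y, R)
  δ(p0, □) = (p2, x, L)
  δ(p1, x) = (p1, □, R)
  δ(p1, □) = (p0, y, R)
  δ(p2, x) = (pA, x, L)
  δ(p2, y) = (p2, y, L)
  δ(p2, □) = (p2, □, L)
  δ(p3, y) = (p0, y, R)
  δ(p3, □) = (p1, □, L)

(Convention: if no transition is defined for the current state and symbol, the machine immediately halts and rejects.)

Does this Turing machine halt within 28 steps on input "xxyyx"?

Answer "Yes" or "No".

Execution trace:
Initial: [p0]xxyyx
Step 1: δ(p0, x) = (pR, □, R) → □[pR]xyyx

The machine reaches the reject state pR and halts.
The machine halted after 1 step (within the 28-step bound).

Answer: Yes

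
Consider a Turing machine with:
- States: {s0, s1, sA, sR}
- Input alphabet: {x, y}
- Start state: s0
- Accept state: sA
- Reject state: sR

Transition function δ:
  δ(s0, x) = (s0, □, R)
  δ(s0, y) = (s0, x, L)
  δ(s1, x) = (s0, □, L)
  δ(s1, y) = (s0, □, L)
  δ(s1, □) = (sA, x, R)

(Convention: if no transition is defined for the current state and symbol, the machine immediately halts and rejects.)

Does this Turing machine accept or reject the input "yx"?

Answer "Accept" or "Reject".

Execution trace:
Initial: [s0]yx
Step 1: δ(s0, y) = (s0, x, L) → [s0]□xx

No transition is defined for δ(s0, □). By convention the machine halts and rejects.

Answer: Reject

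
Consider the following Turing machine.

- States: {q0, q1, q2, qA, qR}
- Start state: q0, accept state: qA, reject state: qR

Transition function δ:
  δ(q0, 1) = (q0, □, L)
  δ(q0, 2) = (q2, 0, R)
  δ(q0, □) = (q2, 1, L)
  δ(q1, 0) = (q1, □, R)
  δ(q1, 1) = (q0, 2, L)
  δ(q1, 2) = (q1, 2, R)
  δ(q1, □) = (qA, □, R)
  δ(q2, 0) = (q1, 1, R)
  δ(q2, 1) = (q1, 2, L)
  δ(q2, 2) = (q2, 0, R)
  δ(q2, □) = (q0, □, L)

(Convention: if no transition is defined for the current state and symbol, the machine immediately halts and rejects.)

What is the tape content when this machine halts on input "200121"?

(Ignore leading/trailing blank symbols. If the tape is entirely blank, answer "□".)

Execution trace:
Initial: [q0]200121
Step 1: δ(q0, 2) = (q2, 0, R) → 0[q2]00121
Step 2: δ(q2, 0) = (q1, 1, R) → 01[q1]0121
Step 3: δ(q1, 0) = (q1, □, R) → 01□[q1]121
Step 4: δ(q1, 1) = (q0, 2, L) → 01[q0]□221
Step 5: δ(q0, □) = (q2, 1, L) → 0[q2]11221
Step 6: δ(q2, 1) = (q1, 2, L) → [q1]021221
Step 7: δ(q1, 0) = (q1, □, R) → □[q1]21221
Step 8: δ(q1, 2) = (q1, 2, R) → □2[q1]1221
Step 9: δ(q1, 1) = (q0, 2, L) → □[q0]22221
Step 10: δ(q0, 2) = (q2, 0, R) → □0[q2]2221
Step 11: δ(q2, 2) = (q2, 0, R) → □00[q2]221
Step 12: δ(q2, 2) = (q2, 0, R) → □000[q2]21
Step 13: δ(q2, 2) = (q2, 0, R) → □0000[q2]1
Step 14: δ(q2, 1) = (q1, 2, L) → □000[q1]02
Step 15: δ(q1, 0) = (q1, □, R) → □000□[q1]2
Step 16: δ(q1, 2) = (q1, 2, R) → □000□2[q1]□
Step 17: δ(q1, □) = (qA, □, R) → □000□2□[qA]□

The machine reaches the accept state qA and halts.

Final tape (ignoring leading/trailing blanks): 000□2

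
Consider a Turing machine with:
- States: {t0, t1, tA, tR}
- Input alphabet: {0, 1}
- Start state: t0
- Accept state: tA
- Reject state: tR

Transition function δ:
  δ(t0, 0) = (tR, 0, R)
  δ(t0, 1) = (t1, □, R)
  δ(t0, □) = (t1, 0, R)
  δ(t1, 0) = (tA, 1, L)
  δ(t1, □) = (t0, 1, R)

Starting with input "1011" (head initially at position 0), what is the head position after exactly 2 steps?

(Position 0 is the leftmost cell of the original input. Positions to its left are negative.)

Execution trace (head position shown):
Step 0: [t0]1011  (head at position 0)
Step 1: move right → □[t1]011  (head at position 1)
Step 2: move left → [tA]□111  (head at position 0)

After 2 steps, the head is at position 0.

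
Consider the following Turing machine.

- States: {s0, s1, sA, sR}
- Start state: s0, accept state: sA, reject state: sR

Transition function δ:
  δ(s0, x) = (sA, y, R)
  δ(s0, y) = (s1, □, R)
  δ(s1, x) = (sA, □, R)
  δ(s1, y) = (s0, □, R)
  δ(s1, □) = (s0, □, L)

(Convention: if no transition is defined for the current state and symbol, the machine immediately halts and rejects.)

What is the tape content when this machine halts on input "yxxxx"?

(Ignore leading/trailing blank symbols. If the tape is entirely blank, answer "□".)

Execution trace:
Initial: [s0]yxxxx
Step 1: δ(s0, y) = (s1, □, R) → □[s1]xxxx
Step 2: δ(s1, x) = (sA, □, R) → □□[sA]xxx

The machine reaches the accept state sA and halts.

Final tape (ignoring leading/trailing blanks): xxx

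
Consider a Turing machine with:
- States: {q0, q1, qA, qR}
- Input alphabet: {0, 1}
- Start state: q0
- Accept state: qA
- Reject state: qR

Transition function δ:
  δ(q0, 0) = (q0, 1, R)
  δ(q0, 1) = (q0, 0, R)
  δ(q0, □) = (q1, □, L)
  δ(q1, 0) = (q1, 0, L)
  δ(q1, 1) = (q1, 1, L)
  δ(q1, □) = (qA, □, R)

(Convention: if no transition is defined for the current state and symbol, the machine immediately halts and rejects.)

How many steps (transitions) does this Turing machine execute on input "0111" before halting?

Execution trace:
Initial: [q0]0111
Step 1: δ(q0, 0) = (q0, 1, R) → 1[q0]111
Step 2: δ(q0, 1) = (q0, 0, R) → 10[q0]11
Step 3: δ(q0, 1) = (q0, 0, R) → 100[q0]1
Step 4: δ(q0, 1) = (q0, 0, R) → 1000[q0]□
Step 5: δ(q0, □) = (q1, □, L) → 100[q1]0□
Step 6: δ(q1, 0) = (q1, 0, L) → 10[q1]00□
Step 7: δ(q1, 0) = (q1, 0, L) → 1[q1]000□
Step 8: δ(q1, 0) = (q1, 0, L) → [q1]1000□
Step 9: δ(q1, 1) = (q1, 1, L) → [q1]□1000□
Step 10: δ(q1, □) = (qA, □, R) → □[qA]1000□

The machine reaches the accept state qA and halts.

The machine executed 10 steps before halting.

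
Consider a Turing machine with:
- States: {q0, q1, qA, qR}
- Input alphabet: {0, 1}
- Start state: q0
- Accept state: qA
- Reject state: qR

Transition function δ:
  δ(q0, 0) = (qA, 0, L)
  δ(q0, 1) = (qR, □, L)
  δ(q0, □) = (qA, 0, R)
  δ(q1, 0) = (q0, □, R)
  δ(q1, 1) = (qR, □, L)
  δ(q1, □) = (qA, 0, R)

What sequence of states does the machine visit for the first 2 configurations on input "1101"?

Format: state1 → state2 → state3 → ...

Execution trace:
Initial: [q0]1101
Step 1: δ(q0, 1) = (qR, □, L) → [qR]□□101

The machine reaches the reject state qR and halts.

State sequence: q0 → qR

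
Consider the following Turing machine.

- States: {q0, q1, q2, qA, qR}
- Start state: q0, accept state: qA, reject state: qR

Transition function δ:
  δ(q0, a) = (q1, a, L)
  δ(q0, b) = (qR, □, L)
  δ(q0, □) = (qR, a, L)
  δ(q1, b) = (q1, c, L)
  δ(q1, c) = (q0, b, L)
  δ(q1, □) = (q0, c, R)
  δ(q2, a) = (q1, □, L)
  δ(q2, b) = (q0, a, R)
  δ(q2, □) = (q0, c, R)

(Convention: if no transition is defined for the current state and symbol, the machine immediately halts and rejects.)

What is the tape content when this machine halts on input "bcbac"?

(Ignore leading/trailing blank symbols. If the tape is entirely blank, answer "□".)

Execution trace:
Initial: [q0]bcbac
Step 1: δ(q0, b) = (qR, □, L) → [qR]□□cbac

The machine reaches the reject state qR and halts.

Final tape (ignoring leading/trailing blanks): cbac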